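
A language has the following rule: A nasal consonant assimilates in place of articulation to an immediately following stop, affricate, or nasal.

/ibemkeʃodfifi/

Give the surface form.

/m/ before /k/ (velar) → [ŋ]

[ibeŋkeʃodfifi]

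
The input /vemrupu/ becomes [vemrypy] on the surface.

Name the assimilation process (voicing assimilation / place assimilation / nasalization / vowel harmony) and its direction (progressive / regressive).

/u/→[y] /u/→[y].
Vowels agree with the first vowel, so the harmony is progressive.

vowel harmony, progressive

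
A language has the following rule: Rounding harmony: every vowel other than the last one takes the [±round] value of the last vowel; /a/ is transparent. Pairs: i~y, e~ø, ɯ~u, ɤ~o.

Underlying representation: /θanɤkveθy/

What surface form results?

/ɤ/ harmonizes with /y/ ([+round]) → [o]
/e/ harmonizes with /y/ ([+round]) → [ø]

[θanokvøθy]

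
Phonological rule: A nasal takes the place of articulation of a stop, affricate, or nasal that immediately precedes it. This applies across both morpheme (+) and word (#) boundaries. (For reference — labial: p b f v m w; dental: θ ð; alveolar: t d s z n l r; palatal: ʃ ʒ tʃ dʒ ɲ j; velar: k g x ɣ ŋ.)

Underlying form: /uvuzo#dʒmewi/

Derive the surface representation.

/m/ after /dʒ/ (palatal) → [ɲ]

[uvuzo#dʒɲewi]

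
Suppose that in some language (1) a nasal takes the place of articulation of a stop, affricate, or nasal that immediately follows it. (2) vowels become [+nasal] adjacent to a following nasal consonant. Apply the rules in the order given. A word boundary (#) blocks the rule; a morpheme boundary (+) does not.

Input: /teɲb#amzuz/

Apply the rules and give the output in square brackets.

Rule 1: /ɲ/ before /b/ (labial) → [m]
After rule 1: temb#amzuz
Rule 2: /e/ before nasal /m/ → [ẽ]
Rule 2: /a/ before nasal /m/ → [ã]

[tẽmb#ãmzuz]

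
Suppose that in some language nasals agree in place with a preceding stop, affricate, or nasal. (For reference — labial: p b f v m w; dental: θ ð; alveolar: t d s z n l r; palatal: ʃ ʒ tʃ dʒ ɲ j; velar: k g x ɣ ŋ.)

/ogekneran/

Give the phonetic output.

[ogekŋeran]

/n/ after /k/ (velar) → [ŋ]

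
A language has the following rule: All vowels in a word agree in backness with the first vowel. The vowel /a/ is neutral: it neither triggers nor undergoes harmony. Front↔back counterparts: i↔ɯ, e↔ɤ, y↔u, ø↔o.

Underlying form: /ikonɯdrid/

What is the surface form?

[ikønidrid]

/o/ harmonizes with /i/ ([-back]) → [ø]
/ɯ/ harmonizes with /i/ ([-back]) → [i]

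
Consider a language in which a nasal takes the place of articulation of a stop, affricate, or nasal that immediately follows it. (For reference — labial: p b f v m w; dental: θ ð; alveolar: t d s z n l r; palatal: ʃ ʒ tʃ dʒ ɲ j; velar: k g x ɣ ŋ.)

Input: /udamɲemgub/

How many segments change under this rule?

/m/ before /ɲ/ (palatal) → [ɲ]
/m/ before /g/ (velar) → [ŋ]
2 segments change.

2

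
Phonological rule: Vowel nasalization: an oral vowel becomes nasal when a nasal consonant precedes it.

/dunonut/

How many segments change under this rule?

/o/ after nasal /n/ → [õ]
/u/ after nasal /n/ → [ũ]
2 segments change.

2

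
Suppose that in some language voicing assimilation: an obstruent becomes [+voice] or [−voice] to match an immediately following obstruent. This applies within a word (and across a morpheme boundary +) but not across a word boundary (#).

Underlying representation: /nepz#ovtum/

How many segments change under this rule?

2

/p/ before /z/ (voiced) → [b]
/v/ before /t/ (voiceless) → [f]
2 segments change.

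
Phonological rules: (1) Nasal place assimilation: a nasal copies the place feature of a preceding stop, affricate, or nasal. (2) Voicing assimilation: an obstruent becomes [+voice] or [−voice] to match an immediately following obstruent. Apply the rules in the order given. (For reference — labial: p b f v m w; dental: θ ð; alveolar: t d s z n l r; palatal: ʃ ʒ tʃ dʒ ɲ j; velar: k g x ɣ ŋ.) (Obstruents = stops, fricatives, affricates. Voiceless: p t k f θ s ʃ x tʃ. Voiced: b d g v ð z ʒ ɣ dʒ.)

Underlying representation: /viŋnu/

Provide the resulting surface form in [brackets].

[viŋŋu]

Rule 1: /n/ after /ŋ/ (velar) → [ŋ]
After rule 1: viŋŋu
Rule 2: no segment meets the rule's conditions; no change.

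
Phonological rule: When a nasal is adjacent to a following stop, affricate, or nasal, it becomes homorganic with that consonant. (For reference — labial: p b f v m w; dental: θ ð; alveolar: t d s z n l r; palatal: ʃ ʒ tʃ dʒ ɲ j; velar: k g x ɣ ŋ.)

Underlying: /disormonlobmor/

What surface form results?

no segment meets the rule's conditions; no change.

[disormonlobmor]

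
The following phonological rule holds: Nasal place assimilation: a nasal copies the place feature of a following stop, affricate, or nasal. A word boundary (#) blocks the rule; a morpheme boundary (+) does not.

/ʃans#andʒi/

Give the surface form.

[ʃans#aɲdʒi]

/n/ before /dʒ/ (palatal) → [ɲ]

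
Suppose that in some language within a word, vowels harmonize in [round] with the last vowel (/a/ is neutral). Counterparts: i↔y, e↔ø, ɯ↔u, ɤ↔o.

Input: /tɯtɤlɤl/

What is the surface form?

[tɯtɤlɤl]

no segment meets the rule's conditions; no change.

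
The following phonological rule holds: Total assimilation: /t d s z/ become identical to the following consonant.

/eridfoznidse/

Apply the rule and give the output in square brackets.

/d/ before /f/ → [f] (total assimilation)
/z/ before /n/ → [n] (total assimilation)
/d/ before /s/ → [s] (total assimilation)

[eriffonnisse]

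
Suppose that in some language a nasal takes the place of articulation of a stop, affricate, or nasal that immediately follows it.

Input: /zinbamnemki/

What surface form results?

[zimbanneŋki]

/n/ before /b/ (labial) → [m]
/m/ before /n/ (alveolar) → [n]
/m/ before /k/ (velar) → [ŋ]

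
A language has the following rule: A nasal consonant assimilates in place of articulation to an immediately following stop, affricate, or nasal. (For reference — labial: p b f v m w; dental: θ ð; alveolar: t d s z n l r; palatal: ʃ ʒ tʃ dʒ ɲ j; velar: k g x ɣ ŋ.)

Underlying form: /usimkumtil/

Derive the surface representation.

/m/ before /k/ (velar) → [ŋ]
/m/ before /t/ (alveolar) → [n]

[usiŋkuntil]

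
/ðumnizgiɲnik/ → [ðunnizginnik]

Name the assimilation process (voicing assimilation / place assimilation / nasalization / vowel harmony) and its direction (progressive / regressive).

place assimilation, regressive

/m/→[n] /ɲ/→[n].
Each target copies a feature from the following segment, so the direction is regressive.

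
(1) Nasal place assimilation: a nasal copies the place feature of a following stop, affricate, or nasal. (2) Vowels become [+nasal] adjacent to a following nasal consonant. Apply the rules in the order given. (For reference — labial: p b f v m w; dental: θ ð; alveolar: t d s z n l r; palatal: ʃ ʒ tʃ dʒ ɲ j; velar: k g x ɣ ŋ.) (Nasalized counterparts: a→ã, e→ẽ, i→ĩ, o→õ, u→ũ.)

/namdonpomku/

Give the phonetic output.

Rule 1: /m/ before /d/ (alveolar) → [n]
Rule 1: /n/ before /p/ (labial) → [m]
Rule 1: /m/ before /k/ (velar) → [ŋ]
After rule 1: nandompoŋku
Rule 2: /a/ before nasal /n/ → [ã]
Rule 2: /o/ before nasal /m/ → [õ]
Rule 2: /o/ before nasal /ŋ/ → [õ]

[nãndõmpõŋku]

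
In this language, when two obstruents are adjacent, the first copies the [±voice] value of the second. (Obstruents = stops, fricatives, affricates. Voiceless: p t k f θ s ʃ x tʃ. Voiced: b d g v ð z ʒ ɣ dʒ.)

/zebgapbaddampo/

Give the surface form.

/p/ before /b/ (voiced) → [b]

[zebgabbaddampo]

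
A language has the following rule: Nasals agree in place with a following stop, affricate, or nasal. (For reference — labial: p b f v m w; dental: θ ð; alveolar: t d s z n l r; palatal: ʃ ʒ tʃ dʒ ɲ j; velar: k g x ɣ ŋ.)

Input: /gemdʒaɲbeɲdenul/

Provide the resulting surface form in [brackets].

[geɲdʒambendenul]

/m/ before /dʒ/ (palatal) → [ɲ]
/ɲ/ before /b/ (labial) → [m]
/ɲ/ before /d/ (alveolar) → [n]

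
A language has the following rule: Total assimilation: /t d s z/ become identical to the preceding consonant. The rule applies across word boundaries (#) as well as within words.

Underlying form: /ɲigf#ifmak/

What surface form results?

[ɲigf#ifmak]

no segment meets the rule's conditions; no change.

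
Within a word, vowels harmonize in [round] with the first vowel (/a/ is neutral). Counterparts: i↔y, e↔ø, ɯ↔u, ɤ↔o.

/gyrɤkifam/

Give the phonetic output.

[gyrokyfam]

/ɤ/ harmonizes with /y/ ([+round]) → [o]
/i/ harmonizes with /y/ ([+round]) → [y]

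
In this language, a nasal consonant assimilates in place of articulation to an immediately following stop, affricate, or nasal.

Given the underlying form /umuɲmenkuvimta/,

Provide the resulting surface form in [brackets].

[umummeŋkuvinta]

/ɲ/ before /m/ (labial) → [m]
/n/ before /k/ (velar) → [ŋ]
/m/ before /t/ (alveolar) → [n]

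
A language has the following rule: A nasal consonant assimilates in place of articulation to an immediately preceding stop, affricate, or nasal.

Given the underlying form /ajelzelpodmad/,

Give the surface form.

[ajelzelpodnad]

/m/ after /d/ (alveolar) → [n]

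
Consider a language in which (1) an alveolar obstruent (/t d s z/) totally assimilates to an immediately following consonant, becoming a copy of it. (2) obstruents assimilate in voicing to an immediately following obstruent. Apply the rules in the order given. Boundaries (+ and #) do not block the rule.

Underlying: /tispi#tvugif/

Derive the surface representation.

Rule 1: /s/ before /p/ → [p] (total assimilation)
Rule 1: /t/ before /v/ → [v] (total assimilation)
After rule 1: tippi#vvugif
Rule 2: no segment meets the rule's conditions; no change.

[tippi#vvugif]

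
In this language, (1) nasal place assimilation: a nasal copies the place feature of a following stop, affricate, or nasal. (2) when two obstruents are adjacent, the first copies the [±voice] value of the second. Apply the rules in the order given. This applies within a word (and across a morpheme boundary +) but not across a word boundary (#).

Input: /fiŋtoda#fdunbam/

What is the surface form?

[fintoda#vdumbam]

Rule 1: /ŋ/ before /t/ (alveolar) → [n]
Rule 1: /n/ before /b/ (labial) → [m]
After rule 1: fintoda#fdumbam
Rule 2: /f/ before /d/ (voiced) → [v]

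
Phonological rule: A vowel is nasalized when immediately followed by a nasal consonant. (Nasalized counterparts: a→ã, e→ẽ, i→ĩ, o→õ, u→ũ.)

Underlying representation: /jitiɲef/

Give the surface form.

[jitĩɲef]

/i/ before nasal /ɲ/ → [ĩ]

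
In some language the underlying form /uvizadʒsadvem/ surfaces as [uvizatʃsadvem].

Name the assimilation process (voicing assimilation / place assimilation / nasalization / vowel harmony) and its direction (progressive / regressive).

/dʒ/→[tʃ].
Each target copies a feature from the following segment, so the direction is regressive.

voicing assimilation, regressive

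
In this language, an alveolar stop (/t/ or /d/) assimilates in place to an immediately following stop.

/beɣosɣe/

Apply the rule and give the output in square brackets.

[beɣosɣe]

no segment meets the rule's conditions; no change.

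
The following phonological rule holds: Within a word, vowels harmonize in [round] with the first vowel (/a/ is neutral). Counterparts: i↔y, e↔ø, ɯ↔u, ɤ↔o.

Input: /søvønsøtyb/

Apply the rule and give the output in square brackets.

[søvønsøtyb]

no segment meets the rule's conditions; no change.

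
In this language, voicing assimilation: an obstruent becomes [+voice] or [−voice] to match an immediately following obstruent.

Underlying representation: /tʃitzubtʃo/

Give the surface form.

/t/ before /z/ (voiced) → [d]
/b/ before /tʃ/ (voiceless) → [p]

[tʃidzuptʃo]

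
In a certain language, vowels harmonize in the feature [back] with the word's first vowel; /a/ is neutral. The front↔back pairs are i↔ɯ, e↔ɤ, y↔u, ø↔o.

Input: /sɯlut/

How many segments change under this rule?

0

No segment meets the rule's conditions.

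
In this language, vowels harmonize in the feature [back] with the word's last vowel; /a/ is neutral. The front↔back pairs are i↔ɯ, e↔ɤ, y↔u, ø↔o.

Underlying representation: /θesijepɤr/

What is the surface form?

[θɤsɯjɤpɤr]

/e/ harmonizes with /ɤ/ ([+back]) → [ɤ]
/i/ harmonizes with /ɤ/ ([+back]) → [ɯ]
/e/ harmonizes with /ɤ/ ([+back]) → [ɤ]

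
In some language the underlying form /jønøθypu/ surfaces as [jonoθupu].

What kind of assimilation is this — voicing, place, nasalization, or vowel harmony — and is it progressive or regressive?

/ø/→[o] /ø/→[o] /y/→[u].
Vowels agree with the last vowel, so the harmony is regressive.

vowel harmony, regressive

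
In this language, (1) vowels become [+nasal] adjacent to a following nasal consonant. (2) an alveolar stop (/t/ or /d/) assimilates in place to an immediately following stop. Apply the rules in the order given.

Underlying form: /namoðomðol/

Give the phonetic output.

[nãmoðõmðol]

Rule 1: /a/ before nasal /m/ → [ã]
Rule 1: /o/ before nasal /m/ → [õ]
After rule 1: nãmoðõmðol
Rule 2: no segment meets the rule's conditions; no change.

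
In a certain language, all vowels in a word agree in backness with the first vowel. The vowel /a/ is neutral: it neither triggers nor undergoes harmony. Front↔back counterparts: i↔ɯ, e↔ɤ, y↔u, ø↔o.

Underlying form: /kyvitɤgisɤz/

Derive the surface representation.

/ɤ/ harmonizes with /y/ ([-back]) → [e]
/ɤ/ harmonizes with /y/ ([-back]) → [e]

[kyvitegisez]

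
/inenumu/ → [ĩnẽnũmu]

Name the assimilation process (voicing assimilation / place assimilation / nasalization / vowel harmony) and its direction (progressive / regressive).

nasalization, regressive

/i/→[ĩ] /e/→[ẽ] /u/→[ũ].
Each target copies a feature from the following segment, so the direction is regressive.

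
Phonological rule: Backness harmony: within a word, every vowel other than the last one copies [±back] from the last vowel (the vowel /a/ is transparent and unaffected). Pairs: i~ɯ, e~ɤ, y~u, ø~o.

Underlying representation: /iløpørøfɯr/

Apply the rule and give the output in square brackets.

[ɯloporofɯr]

/i/ harmonizes with /ɯ/ ([+back]) → [ɯ]
/ø/ harmonizes with /ɯ/ ([+back]) → [o]
/ø/ harmonizes with /ɯ/ ([+back]) → [o]
/ø/ harmonizes with /ɯ/ ([+back]) → [o]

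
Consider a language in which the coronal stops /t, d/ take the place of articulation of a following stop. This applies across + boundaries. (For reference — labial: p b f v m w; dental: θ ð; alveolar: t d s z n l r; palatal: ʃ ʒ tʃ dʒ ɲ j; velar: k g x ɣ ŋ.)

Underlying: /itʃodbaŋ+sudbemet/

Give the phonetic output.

[itʃobbaŋ+subbemet]

/d/ before /b/ (labial) → [b]
/d/ before /b/ (labial) → [b]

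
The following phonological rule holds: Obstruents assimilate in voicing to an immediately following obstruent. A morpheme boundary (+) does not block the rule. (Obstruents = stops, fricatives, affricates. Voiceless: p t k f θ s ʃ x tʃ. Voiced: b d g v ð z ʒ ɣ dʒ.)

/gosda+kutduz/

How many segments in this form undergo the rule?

/s/ before /d/ (voiced) → [z]
/t/ before /d/ (voiced) → [d]
2 segments change.

2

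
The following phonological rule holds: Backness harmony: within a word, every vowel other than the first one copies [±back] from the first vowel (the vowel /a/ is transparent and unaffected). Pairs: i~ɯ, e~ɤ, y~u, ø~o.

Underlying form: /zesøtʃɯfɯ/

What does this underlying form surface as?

/ɯ/ harmonizes with /e/ ([-back]) → [i]
/ɯ/ harmonizes with /e/ ([-back]) → [i]

[zesøtʃifi]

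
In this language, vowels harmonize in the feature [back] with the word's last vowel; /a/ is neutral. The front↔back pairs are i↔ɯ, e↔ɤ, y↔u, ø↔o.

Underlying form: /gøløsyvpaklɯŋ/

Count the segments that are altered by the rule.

3

/ø/ harmonizes with /ɯ/ ([+back]) → [o]
/ø/ harmonizes with /ɯ/ ([+back]) → [o]
/y/ harmonizes with /ɯ/ ([+back]) → [u]
3 segments change.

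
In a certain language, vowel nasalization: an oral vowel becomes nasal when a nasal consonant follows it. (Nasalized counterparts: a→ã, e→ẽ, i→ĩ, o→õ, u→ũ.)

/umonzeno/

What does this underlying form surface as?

[ũmõnzẽno]

/u/ before nasal /m/ → [ũ]
/o/ before nasal /n/ → [õ]
/e/ before nasal /n/ → [ẽ]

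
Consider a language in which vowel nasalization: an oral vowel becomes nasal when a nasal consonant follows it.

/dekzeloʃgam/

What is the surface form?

/a/ before nasal /m/ → [ã]

[dekzeloʃgãm]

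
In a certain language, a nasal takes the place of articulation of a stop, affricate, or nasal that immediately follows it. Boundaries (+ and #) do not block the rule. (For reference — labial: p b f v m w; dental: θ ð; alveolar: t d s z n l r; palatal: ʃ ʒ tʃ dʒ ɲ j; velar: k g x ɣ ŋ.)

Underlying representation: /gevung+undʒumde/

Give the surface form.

/n/ before /g/ (velar) → [ŋ]
/n/ before /dʒ/ (palatal) → [ɲ]
/m/ before /d/ (alveolar) → [n]

[gevuŋg+uɲdʒunde]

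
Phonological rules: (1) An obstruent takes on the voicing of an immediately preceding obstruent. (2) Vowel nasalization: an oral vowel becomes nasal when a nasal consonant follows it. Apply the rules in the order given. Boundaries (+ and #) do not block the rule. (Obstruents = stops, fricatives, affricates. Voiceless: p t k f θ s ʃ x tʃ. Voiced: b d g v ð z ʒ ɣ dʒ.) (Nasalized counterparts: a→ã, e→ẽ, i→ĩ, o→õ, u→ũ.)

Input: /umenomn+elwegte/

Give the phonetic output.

Rule 1: /t/ after /g/ (voiced) → [d]
After rule 1: umenomn+elwegde
Rule 2: /u/ before nasal /m/ → [ũ]
Rule 2: /e/ before nasal /n/ → [ẽ]
Rule 2: /o/ before nasal /m/ → [õ]

[ũmẽnõmn+elwegde]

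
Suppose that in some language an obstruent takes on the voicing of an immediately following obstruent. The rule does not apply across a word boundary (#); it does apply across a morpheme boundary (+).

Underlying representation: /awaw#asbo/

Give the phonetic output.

/s/ before /b/ (voiced) → [z]

[awaw#azbo]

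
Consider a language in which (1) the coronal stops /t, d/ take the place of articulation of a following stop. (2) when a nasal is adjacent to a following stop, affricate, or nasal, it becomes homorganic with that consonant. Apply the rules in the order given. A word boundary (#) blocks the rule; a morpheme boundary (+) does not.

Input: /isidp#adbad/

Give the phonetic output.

Rule 1: /d/ before /p/ (labial) → [b]
Rule 1: /d/ before /b/ (labial) → [b]
After rule 1: isibp#abbad
Rule 2: no segment meets the rule's conditions; no change.

[isibp#abbad]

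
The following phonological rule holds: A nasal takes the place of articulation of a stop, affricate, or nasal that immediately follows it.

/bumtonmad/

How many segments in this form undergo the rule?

/m/ before /t/ (alveolar) → [n]
/n/ before /m/ (labial) → [m]
2 segments change.

2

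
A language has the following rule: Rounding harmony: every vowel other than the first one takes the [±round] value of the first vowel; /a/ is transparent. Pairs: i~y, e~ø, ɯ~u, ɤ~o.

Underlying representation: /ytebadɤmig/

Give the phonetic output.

[ytøbadomyg]

/e/ harmonizes with /y/ ([+round]) → [ø]
/ɤ/ harmonizes with /y/ ([+round]) → [o]
/i/ harmonizes with /y/ ([+round]) → [y]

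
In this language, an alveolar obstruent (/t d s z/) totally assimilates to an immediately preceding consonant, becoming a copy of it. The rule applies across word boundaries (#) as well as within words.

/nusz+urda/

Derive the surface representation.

/z/ after /s/ → [s] (total assimilation)
/d/ after /r/ → [r] (total assimilation)

[nuss+urra]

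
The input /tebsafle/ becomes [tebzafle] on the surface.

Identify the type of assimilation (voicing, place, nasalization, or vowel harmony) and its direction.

voicing assimilation, progressive

/s/→[z].
Each target copies a feature from the preceding segment, so the direction is progressive.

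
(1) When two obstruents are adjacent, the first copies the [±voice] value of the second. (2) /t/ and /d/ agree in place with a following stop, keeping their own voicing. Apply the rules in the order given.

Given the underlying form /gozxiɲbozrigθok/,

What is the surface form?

Rule 1: /z/ before /x/ (voiceless) → [s]
Rule 1: /g/ before /θ/ (voiceless) → [k]
After rule 1: gosxiɲbozrikθok
Rule 2: no segment meets the rule's conditions; no change.

[gosxiɲbozrikθok]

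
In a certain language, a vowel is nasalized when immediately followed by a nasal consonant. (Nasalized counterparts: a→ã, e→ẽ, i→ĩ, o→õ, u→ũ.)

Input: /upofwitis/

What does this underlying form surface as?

no segment meets the rule's conditions; no change.

[upofwitis]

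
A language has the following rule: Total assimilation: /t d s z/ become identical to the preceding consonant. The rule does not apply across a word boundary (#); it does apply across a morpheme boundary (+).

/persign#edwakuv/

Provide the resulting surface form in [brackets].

/s/ after /r/ → [r] (total assimilation)

[perrign#edwakuv]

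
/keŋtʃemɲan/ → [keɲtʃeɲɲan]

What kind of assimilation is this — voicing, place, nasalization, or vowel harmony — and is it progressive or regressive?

place assimilation, regressive

/ŋ/→[ɲ] /m/→[ɲ].
Each target copies a feature from the following segment, so the direction is regressive.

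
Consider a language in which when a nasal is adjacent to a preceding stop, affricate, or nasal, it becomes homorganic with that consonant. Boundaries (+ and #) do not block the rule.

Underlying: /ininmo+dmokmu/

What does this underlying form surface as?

/m/ after /n/ (alveolar) → [n]
/m/ after /d/ (alveolar) → [n]
/m/ after /k/ (velar) → [ŋ]

[ininno+dnokŋu]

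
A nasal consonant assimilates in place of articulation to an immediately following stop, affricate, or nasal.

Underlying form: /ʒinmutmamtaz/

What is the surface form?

/n/ before /m/ (labial) → [m]
/m/ before /t/ (alveolar) → [n]

[ʒimmutmantaz]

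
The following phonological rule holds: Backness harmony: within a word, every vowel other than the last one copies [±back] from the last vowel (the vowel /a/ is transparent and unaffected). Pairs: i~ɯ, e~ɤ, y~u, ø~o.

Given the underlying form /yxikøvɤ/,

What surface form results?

[uxɯkovɤ]

/y/ harmonizes with /ɤ/ ([+back]) → [u]
/i/ harmonizes with /ɤ/ ([+back]) → [ɯ]
/ø/ harmonizes with /ɤ/ ([+back]) → [o]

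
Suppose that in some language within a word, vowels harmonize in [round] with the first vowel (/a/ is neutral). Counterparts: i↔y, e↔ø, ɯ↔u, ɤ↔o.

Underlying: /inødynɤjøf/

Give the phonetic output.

[inedinɤjef]

/ø/ harmonizes with /i/ ([-round]) → [e]
/y/ harmonizes with /i/ ([-round]) → [i]
/ø/ harmonizes with /i/ ([-round]) → [e]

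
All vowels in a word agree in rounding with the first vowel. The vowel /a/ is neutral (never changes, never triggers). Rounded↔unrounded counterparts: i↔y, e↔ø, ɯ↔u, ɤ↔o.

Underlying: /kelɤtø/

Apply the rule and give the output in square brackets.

/ø/ harmonizes with /e/ ([-round]) → [e]

[kelɤte]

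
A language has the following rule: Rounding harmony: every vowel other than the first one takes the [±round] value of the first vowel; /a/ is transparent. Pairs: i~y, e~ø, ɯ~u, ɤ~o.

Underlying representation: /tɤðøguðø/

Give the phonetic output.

/ø/ harmonizes with /ɤ/ ([-round]) → [e]
/u/ harmonizes with /ɤ/ ([-round]) → [ɯ]
/ø/ harmonizes with /ɤ/ ([-round]) → [e]

[tɤðegɯðe]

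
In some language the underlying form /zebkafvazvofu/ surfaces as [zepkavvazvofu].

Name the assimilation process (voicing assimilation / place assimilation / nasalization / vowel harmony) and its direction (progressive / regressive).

/b/→[p] /f/→[v].
Each target copies a feature from the following segment, so the direction is regressive.

voicing assimilation, regressive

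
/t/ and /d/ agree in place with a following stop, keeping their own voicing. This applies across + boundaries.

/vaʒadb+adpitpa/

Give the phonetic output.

[vaʒabb+abpippa]

/d/ before /b/ (labial) → [b]
/d/ before /p/ (labial) → [b]
/t/ before /p/ (labial) → [p]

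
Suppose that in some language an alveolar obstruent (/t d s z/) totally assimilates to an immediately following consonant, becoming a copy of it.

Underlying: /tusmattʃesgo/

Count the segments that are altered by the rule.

/s/ before /m/ → [m] (total assimilation)
/t/ before /tʃ/ → [tʃ] (total assimilation)
/s/ before /g/ → [g] (total assimilation)
3 segments change.

3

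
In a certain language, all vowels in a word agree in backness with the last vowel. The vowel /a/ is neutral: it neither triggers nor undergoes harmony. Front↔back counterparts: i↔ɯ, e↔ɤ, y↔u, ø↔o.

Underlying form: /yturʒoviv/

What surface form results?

[ytyrʒøviv]

/u/ harmonizes with /i/ ([-back]) → [y]
/o/ harmonizes with /i/ ([-back]) → [ø]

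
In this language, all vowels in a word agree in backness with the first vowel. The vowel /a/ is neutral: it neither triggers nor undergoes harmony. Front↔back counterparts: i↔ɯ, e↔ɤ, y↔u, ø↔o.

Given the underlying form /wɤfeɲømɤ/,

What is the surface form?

/e/ harmonizes with /ɤ/ ([+back]) → [ɤ]
/ø/ harmonizes with /ɤ/ ([+back]) → [o]

[wɤfɤɲomɤ]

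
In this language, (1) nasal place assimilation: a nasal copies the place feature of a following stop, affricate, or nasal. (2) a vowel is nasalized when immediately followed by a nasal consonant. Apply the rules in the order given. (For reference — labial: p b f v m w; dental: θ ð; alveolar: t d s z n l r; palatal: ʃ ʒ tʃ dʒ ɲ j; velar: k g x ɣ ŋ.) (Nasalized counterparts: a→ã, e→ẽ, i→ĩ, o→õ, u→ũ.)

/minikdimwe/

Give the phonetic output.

[mĩnikdĩmwe]

Rule 1: no segment meets the rule's conditions; no change.
After rule 1: minikdimwe
Rule 2: /i/ before nasal /n/ → [ĩ]
Rule 2: /i/ before nasal /m/ → [ĩ]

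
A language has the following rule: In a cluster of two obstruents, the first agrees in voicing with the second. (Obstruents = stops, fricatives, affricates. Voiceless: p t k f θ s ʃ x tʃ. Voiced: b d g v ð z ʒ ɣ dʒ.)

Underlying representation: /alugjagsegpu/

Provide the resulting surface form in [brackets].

[alugjaksekpu]

/g/ before /s/ (voiceless) → [k]
/g/ before /p/ (voiceless) → [k]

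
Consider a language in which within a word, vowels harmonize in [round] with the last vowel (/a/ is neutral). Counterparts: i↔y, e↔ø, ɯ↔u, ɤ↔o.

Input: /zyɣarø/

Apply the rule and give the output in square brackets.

no segment meets the rule's conditions; no change.

[zyɣarø]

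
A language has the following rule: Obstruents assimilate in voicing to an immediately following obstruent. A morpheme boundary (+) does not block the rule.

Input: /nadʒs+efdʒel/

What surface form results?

[natʃs+evdʒel]

/dʒ/ before /s/ (voiceless) → [tʃ]
/f/ before /dʒ/ (voiced) → [v]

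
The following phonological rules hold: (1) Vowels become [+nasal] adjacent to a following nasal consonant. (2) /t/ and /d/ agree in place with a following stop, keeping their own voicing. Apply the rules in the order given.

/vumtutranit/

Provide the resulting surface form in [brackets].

Rule 1: /u/ before nasal /m/ → [ũ]
Rule 1: /a/ before nasal /n/ → [ã]
After rule 1: vũmtutrãnit
Rule 2: no segment meets the rule's conditions; no change.

[vũmtutrãnit]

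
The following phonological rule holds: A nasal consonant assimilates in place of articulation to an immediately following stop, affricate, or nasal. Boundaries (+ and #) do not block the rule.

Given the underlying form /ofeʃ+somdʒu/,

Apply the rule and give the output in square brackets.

/m/ before /dʒ/ (palatal) → [ɲ]

[ofeʃ+soɲdʒu]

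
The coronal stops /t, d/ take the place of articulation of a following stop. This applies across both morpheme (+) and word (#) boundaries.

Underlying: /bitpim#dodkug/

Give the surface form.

/t/ before /p/ (labial) → [p]
/d/ before /k/ (velar) → [g]

[bippim#dogkug]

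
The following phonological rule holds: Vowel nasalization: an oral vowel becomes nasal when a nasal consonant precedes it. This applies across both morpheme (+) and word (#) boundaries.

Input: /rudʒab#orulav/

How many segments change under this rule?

0

No segment meets the rule's conditions.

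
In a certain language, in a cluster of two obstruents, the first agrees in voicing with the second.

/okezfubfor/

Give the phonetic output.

[okesfupfor]

/z/ before /f/ (voiceless) → [s]
/b/ before /f/ (voiceless) → [p]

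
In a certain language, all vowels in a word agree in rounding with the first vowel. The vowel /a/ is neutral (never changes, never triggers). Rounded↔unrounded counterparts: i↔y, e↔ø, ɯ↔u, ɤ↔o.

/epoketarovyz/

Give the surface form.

/o/ harmonizes with /e/ ([-round]) → [ɤ]
/o/ harmonizes with /e/ ([-round]) → [ɤ]
/y/ harmonizes with /e/ ([-round]) → [i]

[epɤketarɤviz]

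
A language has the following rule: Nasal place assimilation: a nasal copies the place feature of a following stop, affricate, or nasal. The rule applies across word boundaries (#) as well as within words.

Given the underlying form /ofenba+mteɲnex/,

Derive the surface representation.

[ofemba+ntennex]

/n/ before /b/ (labial) → [m]
/m/ before /t/ (alveolar) → [n]
/ɲ/ before /n/ (alveolar) → [n]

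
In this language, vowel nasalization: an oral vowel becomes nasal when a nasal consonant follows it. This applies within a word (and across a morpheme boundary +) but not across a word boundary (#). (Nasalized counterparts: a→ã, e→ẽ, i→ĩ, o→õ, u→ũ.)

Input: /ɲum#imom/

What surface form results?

/u/ before nasal /m/ → [ũ]
/i/ before nasal /m/ → [ĩ]
/o/ before nasal /m/ → [õ]

[ɲũm#ĩmõm]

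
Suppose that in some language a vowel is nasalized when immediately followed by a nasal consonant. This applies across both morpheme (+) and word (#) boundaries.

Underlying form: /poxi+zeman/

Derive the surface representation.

[poxi+zẽmãn]

/e/ before nasal /m/ → [ẽ]
/a/ before nasal /n/ → [ã]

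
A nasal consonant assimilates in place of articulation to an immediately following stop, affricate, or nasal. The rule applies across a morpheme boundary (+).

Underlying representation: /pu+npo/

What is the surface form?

[pu+mpo]

/n/ before /p/ (labial) → [m]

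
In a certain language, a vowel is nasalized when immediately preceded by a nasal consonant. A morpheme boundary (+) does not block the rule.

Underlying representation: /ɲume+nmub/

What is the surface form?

/u/ after nasal /ɲ/ → [ũ]
/e/ after nasal /m/ → [ẽ]
/u/ after nasal /m/ → [ũ]

[ɲũmẽ+nmũb]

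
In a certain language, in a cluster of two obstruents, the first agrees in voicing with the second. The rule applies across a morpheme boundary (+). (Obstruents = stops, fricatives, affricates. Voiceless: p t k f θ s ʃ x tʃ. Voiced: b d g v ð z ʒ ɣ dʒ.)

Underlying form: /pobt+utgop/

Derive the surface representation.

[popt+udgop]

/b/ before /t/ (voiceless) → [p]
/t/ before /g/ (voiced) → [d]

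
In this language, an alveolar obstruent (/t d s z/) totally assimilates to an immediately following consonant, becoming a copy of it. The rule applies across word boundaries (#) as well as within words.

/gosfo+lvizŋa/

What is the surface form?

[goffo+lviŋŋa]

/s/ before /f/ → [f] (total assimilation)
/z/ before /ŋ/ → [ŋ] (total assimilation)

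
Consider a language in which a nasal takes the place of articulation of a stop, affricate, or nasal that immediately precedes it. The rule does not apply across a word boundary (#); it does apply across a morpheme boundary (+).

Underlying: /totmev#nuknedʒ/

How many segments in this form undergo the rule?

/m/ after /t/ (alveolar) → [n]
/n/ after /k/ (velar) → [ŋ]
2 segments change.

2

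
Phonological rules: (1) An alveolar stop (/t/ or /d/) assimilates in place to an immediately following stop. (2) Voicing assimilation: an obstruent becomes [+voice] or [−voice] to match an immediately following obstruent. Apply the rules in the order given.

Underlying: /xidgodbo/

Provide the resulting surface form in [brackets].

Rule 1: /d/ before /g/ (velar) → [g]
Rule 1: /d/ before /b/ (labial) → [b]
After rule 1: xiggobbo
Rule 2: no segment meets the rule's conditions; no change.

[xiggobbo]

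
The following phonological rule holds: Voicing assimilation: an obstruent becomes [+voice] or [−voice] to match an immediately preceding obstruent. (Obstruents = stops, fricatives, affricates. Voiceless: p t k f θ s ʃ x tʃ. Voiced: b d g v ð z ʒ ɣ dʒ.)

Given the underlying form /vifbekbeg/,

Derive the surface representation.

/b/ after /f/ (voiceless) → [p]
/b/ after /k/ (voiceless) → [p]

[vifpekpeg]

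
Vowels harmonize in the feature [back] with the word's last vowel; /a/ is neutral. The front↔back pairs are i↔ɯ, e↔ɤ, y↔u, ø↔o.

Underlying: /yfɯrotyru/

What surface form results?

/y/ harmonizes with /u/ ([+back]) → [u]
/y/ harmonizes with /u/ ([+back]) → [u]

[ufɯroturu]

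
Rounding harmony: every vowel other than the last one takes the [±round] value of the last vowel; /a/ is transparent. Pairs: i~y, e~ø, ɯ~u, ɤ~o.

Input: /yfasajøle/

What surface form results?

/y/ harmonizes with /e/ ([-round]) → [i]
/ø/ harmonizes with /e/ ([-round]) → [e]

[ifasajele]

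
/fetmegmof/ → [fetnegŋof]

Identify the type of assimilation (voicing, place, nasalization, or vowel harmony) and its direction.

place assimilation, progressive

/m/→[n] /m/→[ŋ].
Each target copies a feature from the preceding segment, so the direction is progressive.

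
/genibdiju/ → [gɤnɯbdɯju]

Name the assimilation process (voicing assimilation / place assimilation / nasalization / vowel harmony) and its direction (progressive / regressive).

vowel harmony, regressive

/e/→[ɤ] /i/→[ɯ] /i/→[ɯ].
Vowels agree with the last vowel, so the harmony is regressive.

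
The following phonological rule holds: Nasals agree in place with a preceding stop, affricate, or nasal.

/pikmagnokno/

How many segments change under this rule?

/m/ after /k/ (velar) → [ŋ]
/n/ after /g/ (velar) → [ŋ]
/n/ after /k/ (velar) → [ŋ]
3 segments change.

3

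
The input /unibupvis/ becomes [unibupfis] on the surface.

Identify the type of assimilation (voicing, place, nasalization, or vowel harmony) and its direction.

/v/→[f].
Each target copies a feature from the preceding segment, so the direction is progressive.

voicing assimilation, progressive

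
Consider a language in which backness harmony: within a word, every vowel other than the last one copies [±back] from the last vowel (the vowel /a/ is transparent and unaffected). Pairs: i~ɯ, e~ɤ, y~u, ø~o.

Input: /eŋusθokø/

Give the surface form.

[eŋysθøkø]

/u/ harmonizes with /ø/ ([-back]) → [y]
/o/ harmonizes with /ø/ ([-back]) → [ø]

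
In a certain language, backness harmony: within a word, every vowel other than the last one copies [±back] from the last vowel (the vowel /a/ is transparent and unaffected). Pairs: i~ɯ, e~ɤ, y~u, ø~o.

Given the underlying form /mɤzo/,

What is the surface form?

no segment meets the rule's conditions; no change.

[mɤzo]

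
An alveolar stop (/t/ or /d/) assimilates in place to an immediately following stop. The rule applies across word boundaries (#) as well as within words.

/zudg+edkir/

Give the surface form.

[zugg+egkir]

/d/ before /g/ (velar) → [g]
/d/ before /k/ (velar) → [g]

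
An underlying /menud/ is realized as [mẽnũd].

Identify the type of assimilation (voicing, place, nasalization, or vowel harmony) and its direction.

nasalization, progressive

/e/→[ẽ] /u/→[ũ].
Each target copies a feature from the preceding segment, so the direction is progressive.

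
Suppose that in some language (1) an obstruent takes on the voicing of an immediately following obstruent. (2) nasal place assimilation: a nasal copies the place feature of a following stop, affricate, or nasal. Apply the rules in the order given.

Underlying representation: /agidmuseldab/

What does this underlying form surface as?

Rule 1: no segment meets the rule's conditions; no change.
After rule 1: agidmuseldab
Rule 2: no segment meets the rule's conditions; no change.

[agidmuseldab]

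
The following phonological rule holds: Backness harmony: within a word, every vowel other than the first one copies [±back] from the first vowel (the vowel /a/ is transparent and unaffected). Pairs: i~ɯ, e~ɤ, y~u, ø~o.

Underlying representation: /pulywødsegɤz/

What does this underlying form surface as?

[puluwodsɤgɤz]

/y/ harmonizes with /u/ ([+back]) → [u]
/ø/ harmonizes with /u/ ([+back]) → [o]
/e/ harmonizes with /u/ ([+back]) → [ɤ]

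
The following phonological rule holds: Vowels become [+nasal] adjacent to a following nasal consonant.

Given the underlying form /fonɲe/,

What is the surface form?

/o/ before nasal /n/ → [õ]

[fõnɲe]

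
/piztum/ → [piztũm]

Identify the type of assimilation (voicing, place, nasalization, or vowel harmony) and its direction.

/u/→[ũ].
Each target copies a feature from the following segment, so the direction is regressive.

nasalization, regressive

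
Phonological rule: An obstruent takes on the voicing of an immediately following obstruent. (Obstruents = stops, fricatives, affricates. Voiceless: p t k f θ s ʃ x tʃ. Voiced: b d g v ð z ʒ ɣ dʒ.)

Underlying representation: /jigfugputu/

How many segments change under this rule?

2

/g/ before /f/ (voiceless) → [k]
/g/ before /p/ (voiceless) → [k]
2 segments change.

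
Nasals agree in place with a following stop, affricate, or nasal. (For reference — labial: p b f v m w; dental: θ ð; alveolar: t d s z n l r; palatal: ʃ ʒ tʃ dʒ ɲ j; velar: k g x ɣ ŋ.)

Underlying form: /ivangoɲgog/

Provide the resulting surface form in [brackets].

[ivaŋgoŋgog]

/n/ before /g/ (velar) → [ŋ]
/ɲ/ before /g/ (velar) → [ŋ]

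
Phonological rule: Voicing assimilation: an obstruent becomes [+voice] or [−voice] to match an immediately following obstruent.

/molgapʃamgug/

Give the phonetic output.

no segment meets the rule's conditions; no change.

[molgapʃamgug]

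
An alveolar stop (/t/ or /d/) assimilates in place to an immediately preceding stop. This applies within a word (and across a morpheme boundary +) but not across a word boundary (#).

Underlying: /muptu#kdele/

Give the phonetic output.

/t/ after /p/ (labial) → [p]
/d/ after /k/ (velar) → [g]

[muppu#kgele]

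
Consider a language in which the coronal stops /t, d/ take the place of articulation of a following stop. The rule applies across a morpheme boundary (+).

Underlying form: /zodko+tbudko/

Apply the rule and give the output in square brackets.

[zogko+pbugko]

/d/ before /k/ (velar) → [g]
/t/ before /b/ (labial) → [p]
/d/ before /k/ (velar) → [g]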